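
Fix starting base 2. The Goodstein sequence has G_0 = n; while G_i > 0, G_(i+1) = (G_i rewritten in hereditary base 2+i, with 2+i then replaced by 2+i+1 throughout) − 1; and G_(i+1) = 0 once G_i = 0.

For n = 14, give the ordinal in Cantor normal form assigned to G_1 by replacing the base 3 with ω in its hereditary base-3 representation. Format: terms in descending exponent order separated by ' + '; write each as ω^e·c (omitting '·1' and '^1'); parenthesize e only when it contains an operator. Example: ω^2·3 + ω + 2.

base 2: 14 = 2^(2 + 1) + 2^2 + 2; at 3: 3^(3 + 1) + 3^3 + 3 = 111; next = 110
base 3: 110 = 3^(3 + 1) + 3^3 + 2; at 4: 4^(4 + 1) + 4^4 + 2 = 1282; next = 1281

ω^(ω + 1) + ω^ω + 2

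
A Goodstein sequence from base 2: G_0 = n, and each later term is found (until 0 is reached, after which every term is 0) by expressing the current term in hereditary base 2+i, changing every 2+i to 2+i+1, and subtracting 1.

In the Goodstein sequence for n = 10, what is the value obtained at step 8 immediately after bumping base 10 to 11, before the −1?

10 —HB2→ 2^(2 + 1) + 2 —bump→ 3^(3 + 1) + 3 = 84 —(−1)→ 83
83 —HB3→ 3^(3 + 1) + 2 —bump→ 4^(4 + 1) + 2 = 1026 —(−1)→ 1025
1025 —HB4→ 4^(4 + 1) + 1 —bump→ 5^(5 + 1) + 1 = 15626 —(−1)→ 15625
15625 —HB5→ 5^(5 + 1) —bump→ 6^(6 + 1) = 279936 —(−1)→ 279935
279935 —HB6→ 5·6^6 + 5·6^5 + 5·6^4 + 5·6^3 + 5·6^2 + 5·6 + 5 —bump→ 5·7^7 + 5·7^5 + 5·7^4 + 5·7^3 + 5·7^2 + 5·7 + 5 = 4215755 —(−1)→ 4215754
4215754 —HB7→ 5·7^7 + 5·7^5 + 5·7^4 + 5·7^3 + 5·7^2 + 5·7 + 4 —bump→ 5·8^8 + 5·8^5 + 5·8^4 + 5·8^3 + 5·8^2 + 5·8 + 4 = 84073324 —(−1)→ 84073323
84073323 —HB8→ 5·8^8 + 5·8^5 + 5·8^4 + 5·8^3 + 5·8^2 + 5·8 + 3 —bump→ 5·9^9 + 5·9^5 + 5·9^4 + 5·9^3 + 5·9^2 + 5·9 + 3 = 1937434593 —(−1)→ 1937434592
1937434592 —HB9→ 5·9^9 + 5·9^5 + 5·9^4 + 5·9^3 + 5·9^2 + 5·9 + 2 —bump→ 5·10^10 + 5·10^5 + 5·10^4 + 5·10^3 + 5·10^2 + 5·10 + 2 = 50000555552 —(−1)→ 50000555551

1426559238831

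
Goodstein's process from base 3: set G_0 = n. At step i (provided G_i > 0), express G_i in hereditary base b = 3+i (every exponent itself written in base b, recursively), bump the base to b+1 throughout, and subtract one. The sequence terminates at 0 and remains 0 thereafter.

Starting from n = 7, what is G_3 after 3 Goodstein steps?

G_0=7  [base 3] 2·3 + 1  →[3↦4]→  2·4 + 1 = 9  −1 ⇒ G_1=8
G_1=8  [base 4] 2·4  →[4↦5]→  2·5 = 10  −1 ⇒ G_2=9
G_2=9  [base 5] 5 + 4  →[5↦6]→  6 + 4 = 10  −1 ⇒ G_3=9

9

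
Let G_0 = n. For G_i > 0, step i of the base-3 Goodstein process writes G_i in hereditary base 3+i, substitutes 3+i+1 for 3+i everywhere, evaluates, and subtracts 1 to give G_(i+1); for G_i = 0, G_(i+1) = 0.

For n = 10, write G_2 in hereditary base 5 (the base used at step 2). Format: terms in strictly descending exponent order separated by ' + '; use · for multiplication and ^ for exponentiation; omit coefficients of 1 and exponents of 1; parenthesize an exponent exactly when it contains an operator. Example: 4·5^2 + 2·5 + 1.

G_0=10  [base 3] 3^2 + 1  →[3↦4]→  4^2 + 1 = 17  −1 ⇒ G_1=16
G_1=16  [base 4] 4^2  →[4↦5]→  5^2 = 25  −1 ⇒ G_2=24
G_2=24  [base 5] 4·5 + 4  →[5↦6]→  4·6 + 4 = 28  −1 ⇒ G_3=27

4·5 + 4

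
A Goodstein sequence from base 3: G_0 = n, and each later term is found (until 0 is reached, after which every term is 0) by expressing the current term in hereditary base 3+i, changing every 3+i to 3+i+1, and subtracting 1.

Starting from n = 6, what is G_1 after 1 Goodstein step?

7

base 3: 6 = 2·3; at 4: 2·4 = 8; next = 7
base 4: 7 = 4 + 3; at 5: 5 + 3 = 8; next = 7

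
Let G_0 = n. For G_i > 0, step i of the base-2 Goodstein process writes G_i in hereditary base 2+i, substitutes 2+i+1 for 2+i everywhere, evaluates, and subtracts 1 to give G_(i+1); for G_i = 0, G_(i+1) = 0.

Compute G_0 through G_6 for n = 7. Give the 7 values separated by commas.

7, 30, 259, 3127, 46657, 823543, 16777215

step 0: 7 = 2^2 + 2 + 1; sub 3 for 2: 3^3 + 3 + 1; = 31; G_1 = 31−1 = 30
step 1: 30 = 3^3 + 3; sub 4 for 3: 4^4 + 4; = 260; G_2 = 260−1 = 259
step 2: 259 = 4^4 + 3; sub 5 for 4: 5^5 + 3; = 3128; G_3 = 3128−1 = 3127
step 3: 3127 = 5^5 + 2; sub 6 for 5: 6^6 + 2; = 46658; G_4 = 46658−1 = 46657
step 4: 46657 = 6^6 + 1; sub 7 for 6: 7^7 + 1; = 823544; G_5 = 823544−1 = 823543
step 5: 823543 = 7^7; sub 8 for 7: 8^8; = 16777216; G_6 = 16777216−1 = 16777215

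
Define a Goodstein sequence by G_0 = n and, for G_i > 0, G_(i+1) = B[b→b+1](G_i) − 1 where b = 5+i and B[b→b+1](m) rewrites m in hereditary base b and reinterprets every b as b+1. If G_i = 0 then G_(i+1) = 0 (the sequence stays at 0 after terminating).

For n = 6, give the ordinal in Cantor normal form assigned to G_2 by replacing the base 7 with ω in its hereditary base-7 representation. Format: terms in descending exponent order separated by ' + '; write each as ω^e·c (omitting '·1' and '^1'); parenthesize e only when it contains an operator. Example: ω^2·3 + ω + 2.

[0] 6 ≡ 5 + 1 (base 5). Lift 6: 7. −1: 6.
[1] 6 ≡ 6 (base 6). Lift 7: 7. −1: 6.
[2] 6 ≡ 6 (base 7). Lift 8: 6. −1: 5.

6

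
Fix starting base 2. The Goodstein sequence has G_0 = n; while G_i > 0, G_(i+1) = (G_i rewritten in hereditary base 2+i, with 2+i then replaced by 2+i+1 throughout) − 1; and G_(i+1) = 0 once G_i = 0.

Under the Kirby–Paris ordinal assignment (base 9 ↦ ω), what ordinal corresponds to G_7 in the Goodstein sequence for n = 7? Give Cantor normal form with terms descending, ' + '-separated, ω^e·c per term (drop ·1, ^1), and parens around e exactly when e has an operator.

base 2: 7 = 2^2 + 2 + 1; at 3: 3^3 + 3 + 1 = 31; next = 30
base 3: 30 = 3^3 + 3; at 4: 4^4 + 4 = 260; next = 259
base 4: 259 = 4^4 + 3; at 5: 5^5 + 3 = 3128; next = 3127
base 5: 3127 = 5^5 + 2; at 6: 6^6 + 2 = 46658; next = 46657
base 6: 46657 = 6^6 + 1; at 7: 7^7 + 1 = 823544; next = 823543
base 7: 823543 = 7^7; at 8: 8^8 = 16777216; next = 16777215
base 8: 16777215 = 7·8^7 + 7·8^6 + 7·8^5 + 7·8^4 + 7·8^3 + 7·8^2 + 7·8 + 7; at 9: 7·9^7 + 7·9^6 + 7·9^5 + 7·9^4 + 7·9^3 + 7·9^2 + 7·9 + 7 = 37665880; next = 37665879
base 9: 37665879 = 7·9^7 + 7·9^6 + 7·9^5 + 7·9^4 + 7·9^3 + 7·9^2 + 7·9 + 6; at 10: 7·10^7 + 7·10^6 + 7·10^5 + 7·10^4 + 7·10^3 + 7·10^2 + 7·10 + 6 = 77777776; next = 77777775

ω^7·7 + ω^6·7 + ω^5·7 + ω^4·7 + ω^3·7 + ω^2·7 + ω·7 + 6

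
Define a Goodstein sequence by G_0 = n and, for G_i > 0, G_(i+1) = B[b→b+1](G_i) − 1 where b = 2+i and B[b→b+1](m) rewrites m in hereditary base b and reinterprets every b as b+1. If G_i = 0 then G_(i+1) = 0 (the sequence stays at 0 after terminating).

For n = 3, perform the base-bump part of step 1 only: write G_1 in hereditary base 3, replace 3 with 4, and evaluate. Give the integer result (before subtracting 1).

G_0=3  [base 2] 2 + 1  →[2↦3]→  3 + 1 = 4  −1 ⇒ G_1=3
G_1=3  [base 3] 3  →[3↦4]→  4 = 4  −1 ⇒ G_2=3

4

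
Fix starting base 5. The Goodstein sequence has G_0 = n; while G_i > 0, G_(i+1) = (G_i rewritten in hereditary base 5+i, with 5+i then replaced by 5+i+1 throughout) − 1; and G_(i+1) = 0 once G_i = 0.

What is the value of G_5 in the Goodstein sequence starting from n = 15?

21

[0] 15 ≡ 3·5 (base 5). Lift 6: 18. −1: 17.
[1] 17 ≡ 2·6 + 5 (base 6). Lift 7: 19. −1: 18.
[2] 18 ≡ 2·7 + 4 (base 7). Lift 8: 20. −1: 19.
[3] 19 ≡ 2·8 + 3 (base 8). Lift 9: 21. −1: 20.
[4] 20 ≡ 2·9 + 2 (base 9). Lift 10: 22. −1: 21.
[5] 21 ≡ 2·10 + 1 (base 10). Lift 11: 23. −1: 22.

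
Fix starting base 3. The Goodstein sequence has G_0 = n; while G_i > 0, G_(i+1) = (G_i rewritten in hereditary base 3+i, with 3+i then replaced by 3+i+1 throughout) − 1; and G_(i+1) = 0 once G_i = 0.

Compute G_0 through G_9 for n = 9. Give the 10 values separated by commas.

9, 15, 17, 19, 21, 23, 24, 25, 26, 27

[0] 9 ≡ 3^2 (base 3). Lift 4: 16. −1: 15.
[1] 15 ≡ 3·4 + 3 (base 4). Lift 5: 18. −1: 17.
[2] 17 ≡ 3·5 + 2 (base 5). Lift 6: 20. −1: 19.
[3] 19 ≡ 3·6 + 1 (base 6). Lift 7: 22. −1: 21.
[4] 21 ≡ 3·7 (base 7). Lift 8: 24. −1: 23.
[5] 23 ≡ 2·8 + 7 (base 8). Lift 9: 25. −1: 24.
[6] 24 ≡ 2·9 + 6 (base 9). Lift 10: 26. −1: 25.
[7] 25 ≡ 2·10 + 5 (base 10). Lift 11: 27. −1: 26.
[8] 26 ≡ 2·11 + 4 (base 11). Lift 12: 28. −1: 27.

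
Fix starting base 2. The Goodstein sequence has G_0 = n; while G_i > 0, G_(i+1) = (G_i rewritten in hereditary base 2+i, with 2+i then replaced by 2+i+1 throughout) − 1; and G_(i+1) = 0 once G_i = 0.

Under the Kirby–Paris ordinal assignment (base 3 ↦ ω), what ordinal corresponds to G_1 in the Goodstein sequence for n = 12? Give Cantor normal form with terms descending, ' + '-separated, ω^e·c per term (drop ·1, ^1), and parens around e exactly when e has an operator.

ω^(ω + 1) + ω^2·2 + ω·2 + 2

[0] 12 ≡ 2^(2 + 1) + 2^2 (base 2). Lift 3: 108. −1: 107.
[1] 107 ≡ 3^(3 + 1) + 2·3^2 + 2·3 + 2 (base 3). Lift 4: 1066. −1: 1065.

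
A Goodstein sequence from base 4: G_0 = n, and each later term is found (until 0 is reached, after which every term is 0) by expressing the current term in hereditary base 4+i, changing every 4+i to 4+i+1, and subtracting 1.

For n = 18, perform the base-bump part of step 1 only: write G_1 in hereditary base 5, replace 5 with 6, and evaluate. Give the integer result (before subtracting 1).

37

base 4: 18 = 4^2 + 2; at 5: 5^2 + 2 = 27; next = 26
base 5: 26 = 5^2 + 1; at 6: 6^2 + 1 = 37; next = 36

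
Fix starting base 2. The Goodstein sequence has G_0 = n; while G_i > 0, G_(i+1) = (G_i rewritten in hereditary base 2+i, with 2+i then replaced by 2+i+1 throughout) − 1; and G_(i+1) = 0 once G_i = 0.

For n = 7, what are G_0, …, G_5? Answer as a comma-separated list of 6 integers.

7, 30, 259, 3127, 46657, 823543

G_0=7  [base 2] 2^2 + 2 + 1  →[2↦3]→  3^3 + 3 + 1 = 31  −1 ⇒ G_1=30
G_1=30  [base 3] 3^3 + 3  →[3↦4]→  4^4 + 4 = 260  −1 ⇒ G_2=259
G_2=259  [base 4] 4^4 + 3  →[4↦5]→  5^5 + 3 = 3128  −1 ⇒ G_3=3127
G_3=3127  [base 5] 5^5 + 2  →[5↦6]→  6^6 + 2 = 46658  −1 ⇒ G_4=46657
G_4=46657  [base 6] 6^6 + 1  →[6↦7]→  7^7 + 1 = 823544  −1 ⇒ G_5=823543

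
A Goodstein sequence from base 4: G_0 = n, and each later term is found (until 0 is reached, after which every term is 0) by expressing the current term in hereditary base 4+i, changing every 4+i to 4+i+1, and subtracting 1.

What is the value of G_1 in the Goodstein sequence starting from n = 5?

5

(0) 5|_4 = 4 + 1 ↦ 5 + 1|_5 = 6 ⇒ 5
(1) 5|_5 = 5 ↦ 6|_6 = 6 ⇒ 5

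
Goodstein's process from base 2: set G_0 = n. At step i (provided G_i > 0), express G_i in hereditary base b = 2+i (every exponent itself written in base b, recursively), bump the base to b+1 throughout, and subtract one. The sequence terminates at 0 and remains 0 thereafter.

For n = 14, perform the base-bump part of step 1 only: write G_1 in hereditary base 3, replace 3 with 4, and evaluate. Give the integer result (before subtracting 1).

G_0 = 14. HB_2(14) = 2^(2 + 1) + 2^2 + 2. Bump = 111. G_1 = 110.
G_1 = 110. HB_3(110) = 3^(3 + 1) + 3^3 + 2. Bump = 1282. G_2 = 1281.

1282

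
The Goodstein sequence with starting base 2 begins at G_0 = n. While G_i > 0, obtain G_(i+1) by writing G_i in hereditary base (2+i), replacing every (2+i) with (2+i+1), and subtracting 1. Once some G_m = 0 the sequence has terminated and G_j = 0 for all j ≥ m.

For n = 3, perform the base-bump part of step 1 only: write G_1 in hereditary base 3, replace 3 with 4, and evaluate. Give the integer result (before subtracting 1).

G_0 = 3. HB_2(3) = 2 + 1. Bump = 4. G_1 = 3.
G_1 = 3. HB_3(3) = 3. Bump = 4. G_2 = 3.

4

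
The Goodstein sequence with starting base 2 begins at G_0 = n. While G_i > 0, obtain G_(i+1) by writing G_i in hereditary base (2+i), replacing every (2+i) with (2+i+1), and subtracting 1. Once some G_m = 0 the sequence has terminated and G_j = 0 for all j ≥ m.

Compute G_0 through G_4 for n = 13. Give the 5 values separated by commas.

13, 108, 1279, 16092, 280711

13 —HB2→ 2^(2 + 1) + 2^2 + 1 —bump→ 3^(3 + 1) + 3^3 + 1 = 109 —(−1)→ 108
108 —HB3→ 3^(3 + 1) + 3^3 —bump→ 4^(4 + 1) + 4^4 = 1280 —(−1)→ 1279
1279 —HB4→ 4^(4 + 1) + 3·4^3 + 3·4^2 + 3·4 + 3 —bump→ 5^(5 + 1) + 3·5^3 + 3·5^2 + 3·5 + 3 = 16093 —(−1)→ 16092
16092 —HB5→ 5^(5 + 1) + 3·5^3 + 3·5^2 + 3·5 + 2 —bump→ 6^(6 + 1) + 3·6^3 + 3·6^2 + 3·6 + 2 = 280712 —(−1)→ 280711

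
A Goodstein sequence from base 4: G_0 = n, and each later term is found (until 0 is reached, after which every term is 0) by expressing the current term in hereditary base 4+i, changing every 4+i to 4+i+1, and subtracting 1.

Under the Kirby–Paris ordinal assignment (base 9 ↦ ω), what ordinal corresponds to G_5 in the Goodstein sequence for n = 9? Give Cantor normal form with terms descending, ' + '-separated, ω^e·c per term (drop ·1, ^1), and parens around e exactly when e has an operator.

9 —HB4→ 2·4 + 1 —bump→ 2·5 + 1 = 11 —(−1)→ 10
10 —HB5→ 2·5 —bump→ 2·6 = 12 —(−1)→ 11
11 —HB6→ 6 + 5 —bump→ 7 + 5 = 12 —(−1)→ 11
11 —HB7→ 7 + 4 —bump→ 8 + 4 = 12 —(−1)→ 11
11 —HB8→ 8 + 3 —bump→ 9 + 3 = 12 —(−1)→ 11
11 —HB9→ 9 + 2 —bump→ 10 + 2 = 12 —(−1)→ 11

ω + 2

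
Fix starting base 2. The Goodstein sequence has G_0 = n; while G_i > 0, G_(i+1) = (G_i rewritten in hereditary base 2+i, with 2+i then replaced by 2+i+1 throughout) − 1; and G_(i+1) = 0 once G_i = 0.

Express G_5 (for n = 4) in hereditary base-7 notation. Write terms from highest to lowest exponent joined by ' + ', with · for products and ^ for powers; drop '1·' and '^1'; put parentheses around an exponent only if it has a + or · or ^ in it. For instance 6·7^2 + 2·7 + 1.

4 —HB2→ 2^2 —bump→ 3^3 = 27 —(−1)→ 26
26 —HB3→ 2·3^2 + 2·3 + 2 —bump→ 2·4^2 + 2·4 + 2 = 42 —(−1)→ 41
41 —HB4→ 2·4^2 + 2·4 + 1 —bump→ 2·5^2 + 2·5 + 1 = 61 —(−1)→ 60
60 —HB5→ 2·5^2 + 2·5 —bump→ 2·6^2 + 2·6 = 84 —(−1)→ 83
83 —HB6→ 2·6^2 + 6 + 5 —bump→ 2·7^2 + 7 + 5 = 110 —(−1)→ 109

2·7^2 + 7 + 4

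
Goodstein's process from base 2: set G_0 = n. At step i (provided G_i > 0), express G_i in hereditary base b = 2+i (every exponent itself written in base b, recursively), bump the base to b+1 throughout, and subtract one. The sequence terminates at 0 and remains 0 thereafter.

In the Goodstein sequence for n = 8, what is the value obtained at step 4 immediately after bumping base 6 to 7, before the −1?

1647196

G_0=8  [base 2] 2^(2 + 1)  →[2↦3]→  3^(3 + 1) = 81  −1 ⇒ G_1=80
G_1=80  [base 3] 2·3^3 + 2·3^2 + 2·3 + 2  →[3↦4]→  2·4^4 + 2·4^2 + 2·4 + 2 = 554  −1 ⇒ G_2=553
G_2=553  [base 4] 2·4^4 + 2·4^2 + 2·4 + 1  →[4↦5]→  2·5^5 + 2·5^2 + 2·5 + 1 = 6311  −1 ⇒ G_3=6310
G_3=6310  [base 5] 2·5^5 + 2·5^2 + 2·5  →[5↦6]→  2·6^6 + 2·6^2 + 2·6 = 93396  −1 ⇒ G_4=93395
G_4=93395  [base 6] 2·6^6 + 2·6^2 + 6 + 5  →[6↦7]→  2·7^7 + 2·7^2 + 7 + 5 = 1647196  −1 ⇒ G_5=1647195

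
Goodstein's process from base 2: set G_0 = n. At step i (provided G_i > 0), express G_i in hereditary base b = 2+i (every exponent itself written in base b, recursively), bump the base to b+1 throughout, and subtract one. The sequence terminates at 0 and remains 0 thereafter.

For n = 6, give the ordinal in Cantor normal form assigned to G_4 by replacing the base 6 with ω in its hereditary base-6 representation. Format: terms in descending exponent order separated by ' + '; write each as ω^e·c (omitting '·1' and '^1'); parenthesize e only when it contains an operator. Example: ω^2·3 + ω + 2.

ω^5·5 + ω^4·5 + ω^3·5 + ω^2·5 + ω·5 + 5

6 —HB2→ 2^2 + 2 —bump→ 3^3 + 3 = 30 —(−1)→ 29
29 —HB3→ 3^3 + 2 —bump→ 4^4 + 2 = 258 —(−1)→ 257
257 —HB4→ 4^4 + 1 —bump→ 5^5 + 1 = 3126 —(−1)→ 3125
3125 —HB5→ 5^5 —bump→ 6^6 = 46656 —(−1)→ 46655
46655 —HB6→ 5·6^5 + 5·6^4 + 5·6^3 + 5·6^2 + 5·6 + 5 —bump→ 5·7^5 + 5·7^4 + 5·7^3 + 5·7^2 + 5·7 + 5 = 98040 —(−1)→ 98039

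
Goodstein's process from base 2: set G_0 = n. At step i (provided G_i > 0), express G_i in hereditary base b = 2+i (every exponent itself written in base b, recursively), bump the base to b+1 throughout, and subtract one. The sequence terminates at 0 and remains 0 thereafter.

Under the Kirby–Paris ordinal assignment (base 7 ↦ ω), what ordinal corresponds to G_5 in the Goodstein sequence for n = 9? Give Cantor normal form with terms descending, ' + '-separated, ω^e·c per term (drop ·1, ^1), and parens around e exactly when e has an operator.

step 0: 9 = 2^(2 + 1) + 1; sub 3 for 2: 3^(3 + 1) + 1; = 82; G_1 = 82−1 = 81
step 1: 81 = 3^(3 + 1); sub 4 for 3: 4^(4 + 1); = 1024; G_2 = 1024−1 = 1023
step 2: 1023 = 3·4^4 + 3·4^3 + 3·4^2 + 3·4 + 3; sub 5 for 4: 3·5^5 + 3·5^3 + 3·5^2 + 3·5 + 3; = 9843; G_3 = 9843−1 = 9842
step 3: 9842 = 3·5^5 + 3·5^3 + 3·5^2 + 3·5 + 2; sub 6 for 5: 3·6^6 + 3·6^3 + 3·6^2 + 3·6 + 2; = 140744; G_4 = 140744−1 = 140743
step 4: 140743 = 3·6^6 + 3·6^3 + 3·6^2 + 3·6 + 1; sub 7 for 6: 3·7^7 + 3·7^3 + 3·7^2 + 3·7 + 1; = 2471827; G_5 = 2471827−1 = 2471826
step 5: 2471826 = 3·7^7 + 3·7^3 + 3·7^2 + 3·7; sub 8 for 7: 3·8^8 + 3·8^3 + 3·8^2 + 3·8; = 50333400; G_6 = 50333400−1 = 50333399

ω^ω·3 + ω^3·3 + ω^2·3 + ω·3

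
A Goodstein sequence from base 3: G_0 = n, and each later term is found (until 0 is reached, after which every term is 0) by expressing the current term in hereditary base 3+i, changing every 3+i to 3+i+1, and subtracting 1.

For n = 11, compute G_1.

step 0: 11 = 3^2 + 2; sub 4 for 3: 4^2 + 2; = 18; G_1 = 18−1 = 17
step 1: 17 = 4^2 + 1; sub 5 for 4: 5^2 + 1; = 26; G_2 = 26−1 = 25

17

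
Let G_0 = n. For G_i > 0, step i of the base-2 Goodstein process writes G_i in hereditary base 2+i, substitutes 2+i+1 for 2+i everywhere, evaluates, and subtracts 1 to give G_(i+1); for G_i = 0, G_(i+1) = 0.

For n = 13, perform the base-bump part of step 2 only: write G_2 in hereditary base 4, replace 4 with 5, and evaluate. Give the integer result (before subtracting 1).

16093

G_0=13  [base 2] 2^(2 + 1) + 2^2 + 1  →[2↦3]→  3^(3 + 1) + 3^3 + 1 = 109  −1 ⇒ G_1=108
G_1=108  [base 3] 3^(3 + 1) + 3^3  →[3↦4]→  4^(4 + 1) + 4^4 = 1280  −1 ⇒ G_2=1279
G_2=1279  [base 4] 4^(4 + 1) + 3·4^3 + 3·4^2 + 3·4 + 3  →[4↦5]→  5^(5 + 1) + 3·5^3 + 3·5^2 + 3·5 + 3 = 16093  −1 ⇒ G_3=16092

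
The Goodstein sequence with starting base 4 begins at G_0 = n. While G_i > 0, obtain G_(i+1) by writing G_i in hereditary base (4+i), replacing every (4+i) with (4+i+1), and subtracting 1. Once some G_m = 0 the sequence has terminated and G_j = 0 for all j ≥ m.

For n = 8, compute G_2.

i=0: 8 = 2·4 (b=4); 4→5: 2·5 = 10; 10−1 = 9
i=1: 9 = 5 + 4 (b=5); 5→6: 6 + 4 = 10; 10−1 = 9
i=2: 9 = 6 + 3 (b=6); 6→7: 7 + 3 = 10; 10−1 = 9

9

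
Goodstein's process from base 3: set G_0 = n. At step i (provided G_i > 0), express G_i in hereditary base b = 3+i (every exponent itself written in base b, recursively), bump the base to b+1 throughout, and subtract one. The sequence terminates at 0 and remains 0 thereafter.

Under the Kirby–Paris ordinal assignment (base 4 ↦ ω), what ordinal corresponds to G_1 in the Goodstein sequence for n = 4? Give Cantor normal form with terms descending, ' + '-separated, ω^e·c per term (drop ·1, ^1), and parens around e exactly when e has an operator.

ω

G_0=4  [base 3] 3 + 1  →[3↦4]→  4 + 1 = 5  −1 ⇒ G_1=4
G_1=4  [base 4] 4  →[4↦5]→  5 = 5  −1 ⇒ G_2=4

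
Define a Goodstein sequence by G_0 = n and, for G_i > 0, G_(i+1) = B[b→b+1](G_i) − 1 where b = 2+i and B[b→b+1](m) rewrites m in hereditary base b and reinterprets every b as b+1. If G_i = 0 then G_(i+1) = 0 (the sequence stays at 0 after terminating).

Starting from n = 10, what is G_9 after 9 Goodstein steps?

1426559238830

[0] 10 ≡ 2^(2 + 1) + 2 (base 2). Lift 3: 84. −1: 83.
[1] 83 ≡ 3^(3 + 1) + 2 (base 3). Lift 4: 1026. −1: 1025.
[2] 1025 ≡ 4^(4 + 1) + 1 (base 4). Lift 5: 15626. −1: 15625.
[3] 15625 ≡ 5^(5 + 1) (base 5). Lift 6: 279936. −1: 279935.
[4] 279935 ≡ 5·6^6 + 5·6^5 + 5·6^4 + 5·6^3 + 5·6^2 + 5·6 + 5 (base 6). Lift 7: 4215755. −1: 4215754.
[5] 4215754 ≡ 5·7^7 + 5·7^5 + 5·7^4 + 5·7^3 + 5·7^2 + 5·7 + 4 (base 7). Lift 8: 84073324. −1: 84073323.
[6] 84073323 ≡ 5·8^8 + 5·8^5 + 5·8^4 + 5·8^3 + 5·8^2 + 5·8 + 3 (base 8). Lift 9: 1937434593. −1: 1937434592.
[7] 1937434592 ≡ 5·9^9 + 5·9^5 + 5·9^4 + 5·9^3 + 5·9^2 + 5·9 + 2 (base 9). Lift 10: 50000555552. −1: 50000555551.
[8] 50000555551 ≡ 5·10^10 + 5·10^5 + 5·10^4 + 5·10^3 + 5·10^2 + 5·10 + 1 (base 10). Lift 11: 1426559238831. −1: 1426559238830.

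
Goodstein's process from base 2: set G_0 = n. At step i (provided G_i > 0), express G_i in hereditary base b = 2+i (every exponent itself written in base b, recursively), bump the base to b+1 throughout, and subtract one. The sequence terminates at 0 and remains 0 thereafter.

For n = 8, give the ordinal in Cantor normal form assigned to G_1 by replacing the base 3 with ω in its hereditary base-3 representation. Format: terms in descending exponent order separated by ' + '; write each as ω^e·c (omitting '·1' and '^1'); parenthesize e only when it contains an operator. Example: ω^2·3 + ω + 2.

ω^ω·2 + ω^2·2 + ω·2 + 2

step 0: 8 = 2^(2 + 1); sub 3 for 2: 3^(3 + 1); = 81; G_1 = 81−1 = 80
step 1: 80 = 2·3^3 + 2·3^2 + 2·3 + 2; sub 4 for 3: 2·4^4 + 2·4^2 + 2·4 + 2; = 554; G_2 = 554−1 = 553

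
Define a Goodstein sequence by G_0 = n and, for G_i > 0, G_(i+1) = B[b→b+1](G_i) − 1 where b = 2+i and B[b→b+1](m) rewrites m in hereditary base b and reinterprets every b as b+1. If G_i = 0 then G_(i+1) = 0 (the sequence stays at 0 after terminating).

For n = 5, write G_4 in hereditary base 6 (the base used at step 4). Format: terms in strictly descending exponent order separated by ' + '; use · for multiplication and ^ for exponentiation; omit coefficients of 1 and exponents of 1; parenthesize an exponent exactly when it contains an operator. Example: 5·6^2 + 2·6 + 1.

3·6^3 + 3·6^2 + 3·6 + 1

G_0=5  [base 2] 2^2 + 1  →[2↦3]→  3^3 + 1 = 28  −1 ⇒ G_1=27
G_1=27  [base 3] 3^3  →[3↦4]→  4^4 = 256  −1 ⇒ G_2=255
G_2=255  [base 4] 3·4^3 + 3·4^2 + 3·4 + 3  →[4↦5]→  3·5^3 + 3·5^2 + 3·5 + 3 = 468  −1 ⇒ G_3=467
G_3=467  [base 5] 3·5^3 + 3·5^2 + 3·5 + 2  →[5↦6]→  3·6^3 + 3·6^2 + 3·6 + 2 = 776  −1 ⇒ G_4=775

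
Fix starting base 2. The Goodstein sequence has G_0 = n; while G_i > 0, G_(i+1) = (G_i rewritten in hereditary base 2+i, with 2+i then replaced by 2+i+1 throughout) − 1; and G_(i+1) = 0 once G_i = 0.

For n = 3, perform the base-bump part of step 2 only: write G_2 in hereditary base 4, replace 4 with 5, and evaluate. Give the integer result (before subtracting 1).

3

G_0 = 3. HB_2(3) = 2 + 1. Bump = 4. G_1 = 3.
G_1 = 3. HB_3(3) = 3. Bump = 4. G_2 = 3.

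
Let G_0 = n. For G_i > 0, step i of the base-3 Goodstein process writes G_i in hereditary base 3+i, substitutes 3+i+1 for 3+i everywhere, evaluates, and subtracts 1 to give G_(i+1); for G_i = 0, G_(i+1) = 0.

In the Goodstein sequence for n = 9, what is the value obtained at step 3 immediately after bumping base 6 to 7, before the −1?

(0) 9|_3 = 3^2 ↦ 4^2|_4 = 16 ⇒ 15
(1) 15|_4 = 3·4 + 3 ↦ 3·5 + 3|_5 = 18 ⇒ 17
(2) 17|_5 = 3·5 + 2 ↦ 3·6 + 2|_6 = 20 ⇒ 19
(3) 19|_6 = 3·6 + 1 ↦ 3·7 + 1|_7 = 22 ⇒ 21

22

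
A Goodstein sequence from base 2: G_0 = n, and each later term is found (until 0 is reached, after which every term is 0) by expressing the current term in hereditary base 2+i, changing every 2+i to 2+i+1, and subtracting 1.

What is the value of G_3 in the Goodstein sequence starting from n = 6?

(0) 6|_2 = 2^2 + 2 ↦ 3^3 + 3|_3 = 30 ⇒ 29
(1) 29|_3 = 3^3 + 2 ↦ 4^4 + 2|_4 = 258 ⇒ 257
(2) 257|_4 = 4^4 + 1 ↦ 5^5 + 1|_5 = 3126 ⇒ 3125

3125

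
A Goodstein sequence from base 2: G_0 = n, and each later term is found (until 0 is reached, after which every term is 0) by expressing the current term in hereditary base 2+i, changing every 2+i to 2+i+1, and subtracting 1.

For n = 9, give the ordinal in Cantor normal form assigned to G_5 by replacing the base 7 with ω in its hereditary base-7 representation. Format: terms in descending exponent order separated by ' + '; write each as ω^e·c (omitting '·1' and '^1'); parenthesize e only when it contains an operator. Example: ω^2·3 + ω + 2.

ω^ω·3 + ω^3·3 + ω^2·3 + ω·3

G_0 = 9. HB_2(9) = 2^(2 + 1) + 1. Bump = 82. G_1 = 81.
G_1 = 81. HB_3(81) = 3^(3 + 1). Bump = 1024. G_2 = 1023.
G_2 = 1023. HB_4(1023) = 3·4^4 + 3·4^3 + 3·4^2 + 3·4 + 3. Bump = 9843. G_3 = 9842.
G_3 = 9842. HB_5(9842) = 3·5^5 + 3·5^3 + 3·5^2 + 3·5 + 2. Bump = 140744. G_4 = 140743.
G_4 = 140743. HB_6(140743) = 3·6^6 + 3·6^3 + 3·6^2 + 3·6 + 1. Bump = 2471827. G_5 = 2471826.
G_5 = 2471826. HB_7(2471826) = 3·7^7 + 3·7^3 + 3·7^2 + 3·7. Bump = 50333400. G_6 = 50333399.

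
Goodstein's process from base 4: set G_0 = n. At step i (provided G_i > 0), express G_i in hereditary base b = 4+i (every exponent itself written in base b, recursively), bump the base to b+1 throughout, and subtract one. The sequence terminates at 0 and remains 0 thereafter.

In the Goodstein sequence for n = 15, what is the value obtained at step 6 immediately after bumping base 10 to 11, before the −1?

27

G_0 = 15. HB_4(15) = 3·4 + 3. Bump = 18. G_1 = 17.
G_1 = 17. HB_5(17) = 3·5 + 2. Bump = 20. G_2 = 19.
G_2 = 19. HB_6(19) = 3·6 + 1. Bump = 22. G_3 = 21.
G_3 = 21. HB_7(21) = 3·7. Bump = 24. G_4 = 23.
G_4 = 23. HB_8(23) = 2·8 + 7. Bump = 25. G_5 = 24.
G_5 = 24. HB_9(24) = 2·9 + 6. Bump = 26. G_6 = 25.
G_6 = 25. HB_10(25) = 2·10 + 5. Bump = 27. G_7 = 26.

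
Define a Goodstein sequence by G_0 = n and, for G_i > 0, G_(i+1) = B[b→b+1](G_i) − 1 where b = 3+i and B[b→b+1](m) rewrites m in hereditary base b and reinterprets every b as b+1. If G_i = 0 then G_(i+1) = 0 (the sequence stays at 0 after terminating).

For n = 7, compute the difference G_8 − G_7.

-1

G_0=7  [base 3] 2·3 + 1  →[3↦4]→  2·4 + 1 = 9  −1 ⇒ G_1=8
G_1=8  [base 4] 2·4  →[4↦5]→  2·5 = 10  −1 ⇒ G_2=9
G_2=9  [base 5] 5 + 4  →[5↦6]→  6 + 4 = 10  −1 ⇒ G_3=9
G_3=9  [base 6] 6 + 3  →[6↦7]→  7 + 3 = 10  −1 ⇒ G_4=9
G_4=9  [base 7] 7 + 2  →[7↦8]→  8 + 2 = 10  −1 ⇒ G_5=9
G_5=9  [base 8] 8 + 1  →[8↦9]→  9 + 1 = 10  −1 ⇒ G_6=9
G_6=9  [base 9] 9  →[9↦10]→  10 = 10  −1 ⇒ G_7=9
G_7=9  [base 10] 9  →[10↦11]→  9 = 9  −1 ⇒ G_8=8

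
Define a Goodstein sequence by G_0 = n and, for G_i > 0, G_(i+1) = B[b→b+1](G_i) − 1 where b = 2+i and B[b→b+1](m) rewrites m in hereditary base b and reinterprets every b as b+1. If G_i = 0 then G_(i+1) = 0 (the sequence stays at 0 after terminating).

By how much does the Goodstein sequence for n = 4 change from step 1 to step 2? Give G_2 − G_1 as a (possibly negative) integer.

G_0=4  [base 2] 2^2  →[2↦3]→  3^3 = 27  −1 ⇒ G_1=26
G_1=26  [base 3] 2·3^2 + 2·3 + 2  →[3↦4]→  2·4^2 + 2·4 + 2 = 42  −1 ⇒ G_2=41

15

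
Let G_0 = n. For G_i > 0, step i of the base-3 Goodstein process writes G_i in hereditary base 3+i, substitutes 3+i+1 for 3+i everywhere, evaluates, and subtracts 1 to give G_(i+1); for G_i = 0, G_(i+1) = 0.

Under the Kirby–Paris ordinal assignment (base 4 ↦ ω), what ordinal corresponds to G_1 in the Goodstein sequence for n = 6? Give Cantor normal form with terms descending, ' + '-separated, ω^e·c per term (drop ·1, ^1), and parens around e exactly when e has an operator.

ω + 3

6 —HB3→ 2·3 —bump→ 2·4 = 8 —(−1)→ 7
7 —HB4→ 4 + 3 —bump→ 5 + 3 = 8 —(−1)→ 7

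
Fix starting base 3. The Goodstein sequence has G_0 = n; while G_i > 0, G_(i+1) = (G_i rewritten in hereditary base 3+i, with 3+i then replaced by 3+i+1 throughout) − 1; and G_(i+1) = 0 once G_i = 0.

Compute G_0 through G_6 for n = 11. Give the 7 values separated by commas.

11 —HB3→ 3^2 + 2 —bump→ 4^2 + 2 = 18 —(−1)→ 17
17 —HB4→ 4^2 + 1 —bump→ 5^2 + 1 = 26 —(−1)→ 25
25 —HB5→ 5^2 —bump→ 6^2 = 36 —(−1)→ 35
35 —HB6→ 5·6 + 5 —bump→ 5·7 + 5 = 40 —(−1)→ 39
39 —HB7→ 5·7 + 4 —bump→ 5·8 + 4 = 44 —(−1)→ 43
43 —HB8→ 5·8 + 3 —bump→ 5·9 + 3 = 48 —(−1)→ 47

11, 17, 25, 35, 39, 43, 47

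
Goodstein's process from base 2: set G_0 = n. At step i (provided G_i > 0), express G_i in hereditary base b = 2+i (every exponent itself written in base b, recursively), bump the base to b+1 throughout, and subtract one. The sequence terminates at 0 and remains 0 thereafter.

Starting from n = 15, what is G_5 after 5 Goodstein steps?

(0) 15|_2 = 2^(2 + 1) + 2^2 + 2 + 1 ↦ 3^(3 + 1) + 3^3 + 3 + 1|_3 = 112 ⇒ 111
(1) 111|_3 = 3^(3 + 1) + 3^3 + 3 ↦ 4^(4 + 1) + 4^4 + 4|_4 = 1284 ⇒ 1283
(2) 1283|_4 = 4^(4 + 1) + 4^4 + 3 ↦ 5^(5 + 1) + 5^5 + 3|_5 = 18753 ⇒ 18752
(3) 18752|_5 = 5^(5 + 1) + 5^5 + 2 ↦ 6^(6 + 1) + 6^6 + 2|_6 = 326594 ⇒ 326593
(4) 326593|_6 = 6^(6 + 1) + 6^6 + 1 ↦ 7^(7 + 1) + 7^7 + 1|_7 = 6588345 ⇒ 6588344

6588344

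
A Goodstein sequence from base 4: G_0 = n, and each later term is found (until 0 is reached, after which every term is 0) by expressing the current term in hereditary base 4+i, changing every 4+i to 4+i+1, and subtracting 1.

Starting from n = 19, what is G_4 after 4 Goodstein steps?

63

G_0=19  [base 4] 4^2 + 3  →[4↦5]→  5^2 + 3 = 28  −1 ⇒ G_1=27
G_1=27  [base 5] 5^2 + 2  →[5↦6]→  6^2 + 2 = 38  −1 ⇒ G_2=37
G_2=37  [base 6] 6^2 + 1  →[6↦7]→  7^2 + 1 = 50  −1 ⇒ G_3=49
G_3=49  [base 7] 7^2  →[7↦8]→  8^2 = 64  −1 ⇒ G_4=63
G_4=63  [base 8] 7·8 + 7  →[8↦9]→  7·9 + 7 = 70  −1 ⇒ G_5=69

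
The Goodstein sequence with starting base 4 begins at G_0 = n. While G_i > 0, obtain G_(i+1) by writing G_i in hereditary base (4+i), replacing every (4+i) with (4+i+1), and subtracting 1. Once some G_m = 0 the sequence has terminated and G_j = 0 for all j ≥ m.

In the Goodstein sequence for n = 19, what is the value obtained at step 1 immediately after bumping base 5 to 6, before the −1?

[0] 19 ≡ 4^2 + 3 (base 4). Lift 5: 28. −1: 27.
[1] 27 ≡ 5^2 + 2 (base 5). Lift 6: 38. −1: 37.

38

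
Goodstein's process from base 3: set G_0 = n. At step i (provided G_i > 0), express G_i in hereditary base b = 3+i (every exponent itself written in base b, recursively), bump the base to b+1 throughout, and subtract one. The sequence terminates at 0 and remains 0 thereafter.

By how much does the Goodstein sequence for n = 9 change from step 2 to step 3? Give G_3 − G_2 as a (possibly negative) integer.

i=0: 9 = 3^2 (b=3); 3→4: 4^2 = 16; 16−1 = 15
i=1: 15 = 3·4 + 3 (b=4); 4→5: 3·5 + 3 = 18; 18−1 = 17
i=2: 17 = 3·5 + 2 (b=5); 5→6: 3·6 + 2 = 20; 20−1 = 19

2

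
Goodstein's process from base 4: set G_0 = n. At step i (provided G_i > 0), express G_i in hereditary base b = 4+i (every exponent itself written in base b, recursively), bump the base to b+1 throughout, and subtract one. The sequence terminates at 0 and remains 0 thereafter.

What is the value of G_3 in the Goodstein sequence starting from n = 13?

step 0: 13 = 3·4 + 1; sub 5 for 4: 3·5 + 1; = 16; G_1 = 16−1 = 15
step 1: 15 = 3·5; sub 6 for 5: 3·6; = 18; G_2 = 18−1 = 17
step 2: 17 = 2·6 + 5; sub 7 for 6: 2·7 + 5; = 19; G_3 = 19−1 = 18
step 3: 18 = 2·7 + 4; sub 8 for 7: 2·8 + 4; = 20; G_4 = 20−1 = 19

18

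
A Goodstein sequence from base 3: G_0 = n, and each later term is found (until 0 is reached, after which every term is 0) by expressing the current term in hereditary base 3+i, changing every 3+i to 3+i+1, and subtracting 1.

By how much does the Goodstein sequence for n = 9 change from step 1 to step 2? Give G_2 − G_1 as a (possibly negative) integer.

2

i=0: 9 = 3^2 (b=3); 3→4: 4^2 = 16; 16−1 = 15
i=1: 15 = 3·4 + 3 (b=4); 4→5: 3·5 + 3 = 18; 18−1 = 17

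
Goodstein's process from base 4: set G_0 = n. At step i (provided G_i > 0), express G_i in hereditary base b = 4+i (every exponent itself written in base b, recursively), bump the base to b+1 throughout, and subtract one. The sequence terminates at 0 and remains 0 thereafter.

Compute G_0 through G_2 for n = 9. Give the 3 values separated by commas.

G_0 = 9. HB_4(9) = 2·4 + 1. Bump = 11. G_1 = 10.
G_1 = 10. HB_5(10) = 2·5. Bump = 12. G_2 = 11.

9, 10, 11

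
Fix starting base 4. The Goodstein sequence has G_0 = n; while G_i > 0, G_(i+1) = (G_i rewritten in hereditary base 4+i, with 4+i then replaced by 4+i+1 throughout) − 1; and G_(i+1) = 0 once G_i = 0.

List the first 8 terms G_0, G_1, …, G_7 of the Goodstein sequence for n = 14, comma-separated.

i=0: 14 = 3·4 + 2 (b=4); 4→5: 3·5 + 2 = 17; 17−1 = 16
i=1: 16 = 3·5 + 1 (b=5); 5→6: 3·6 + 1 = 19; 19−1 = 18
i=2: 18 = 3·6 (b=6); 6→7: 3·7 = 21; 21−1 = 20
i=3: 20 = 2·7 + 6 (b=7); 7→8: 2·8 + 6 = 22; 22−1 = 21
i=4: 21 = 2·8 + 5 (b=8); 8→9: 2·9 + 5 = 23; 23−1 = 22
i=5: 22 = 2·9 + 4 (b=9); 9→10: 2·10 + 4 = 24; 24−1 = 23
i=6: 23 = 2·10 + 3 (b=10); 10→11: 2·11 + 3 = 25; 25−1 = 24

14, 16, 18, 20, 21, 22, 23, 24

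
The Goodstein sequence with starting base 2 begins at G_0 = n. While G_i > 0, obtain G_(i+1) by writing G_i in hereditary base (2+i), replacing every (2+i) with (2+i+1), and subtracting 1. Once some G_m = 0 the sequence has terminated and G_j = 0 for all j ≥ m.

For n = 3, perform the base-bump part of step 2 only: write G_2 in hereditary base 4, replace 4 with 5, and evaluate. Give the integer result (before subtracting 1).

3

3 —HB2→ 2 + 1 —bump→ 3 + 1 = 4 —(−1)→ 3
3 —HB3→ 3 —bump→ 4 = 4 —(−1)→ 3
3 —HB4→ 3 —bump→ 3 = 3 —(−1)→ 2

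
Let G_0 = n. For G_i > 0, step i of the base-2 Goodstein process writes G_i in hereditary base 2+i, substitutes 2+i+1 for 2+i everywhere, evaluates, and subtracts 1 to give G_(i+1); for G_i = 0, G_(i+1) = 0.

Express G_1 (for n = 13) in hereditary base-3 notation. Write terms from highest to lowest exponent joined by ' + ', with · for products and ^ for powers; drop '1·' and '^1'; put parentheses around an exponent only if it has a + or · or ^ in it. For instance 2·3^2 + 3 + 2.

3^(3 + 1) + 3^3

[0] 13 ≡ 2^(2 + 1) + 2^2 + 1 (base 2). Lift 3: 109. −1: 108.
[1] 108 ≡ 3^(3 + 1) + 3^3 (base 3). Lift 4: 1280. −1: 1279.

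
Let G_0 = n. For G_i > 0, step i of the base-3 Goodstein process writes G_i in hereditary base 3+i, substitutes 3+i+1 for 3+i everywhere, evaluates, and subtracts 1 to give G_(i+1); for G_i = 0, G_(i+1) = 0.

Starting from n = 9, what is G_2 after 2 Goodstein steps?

9 —HB3→ 3^2 —bump→ 4^2 = 16 —(−1)→ 15
15 —HB4→ 3·4 + 3 —bump→ 3·5 + 3 = 18 —(−1)→ 17
17 —HB5→ 3·5 + 2 —bump→ 3·6 + 2 = 20 —(−1)→ 19

17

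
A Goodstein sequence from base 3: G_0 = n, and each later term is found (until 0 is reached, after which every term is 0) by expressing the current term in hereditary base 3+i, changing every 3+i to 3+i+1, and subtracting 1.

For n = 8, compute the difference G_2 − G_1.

base 3: 8 = 2·3 + 2; at 4: 2·4 + 2 = 10; next = 9
base 4: 9 = 2·4 + 1; at 5: 2·5 + 1 = 11; next = 10

1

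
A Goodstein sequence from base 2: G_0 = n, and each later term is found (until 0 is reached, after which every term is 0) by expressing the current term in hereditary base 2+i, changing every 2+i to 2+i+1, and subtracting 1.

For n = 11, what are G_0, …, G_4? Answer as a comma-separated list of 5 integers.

G_0=11  [base 2] 2^(2 + 1) + 2 + 1  →[2↦3]→  3^(3 + 1) + 3 + 1 = 85  −1 ⇒ G_1=84
G_1=84  [base 3] 3^(3 + 1) + 3  →[3↦4]→  4^(4 + 1) + 4 = 1028  −1 ⇒ G_2=1027
G_2=1027  [base 4] 4^(4 + 1) + 3  →[4↦5]→  5^(5 + 1) + 3 = 15628  −1 ⇒ G_3=15627
G_3=15627  [base 5] 5^(5 + 1) + 2  →[5↦6]→  6^(6 + 1) + 2 = 279938  −1 ⇒ G_4=279937

11, 84, 1027, 15627, 279937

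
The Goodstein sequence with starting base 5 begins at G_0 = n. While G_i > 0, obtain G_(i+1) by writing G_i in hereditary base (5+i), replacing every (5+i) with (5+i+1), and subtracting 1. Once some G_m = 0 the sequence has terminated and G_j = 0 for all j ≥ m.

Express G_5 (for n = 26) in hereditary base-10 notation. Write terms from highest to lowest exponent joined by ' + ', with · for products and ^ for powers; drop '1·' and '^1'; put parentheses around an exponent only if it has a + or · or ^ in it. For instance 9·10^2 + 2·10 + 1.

step 0: 26 = 5^2 + 1; sub 6 for 5: 6^2 + 1; = 37; G_1 = 37−1 = 36
step 1: 36 = 6^2; sub 7 for 6: 7^2; = 49; G_2 = 49−1 = 48
step 2: 48 = 6·7 + 6; sub 8 for 7: 6·8 + 6; = 54; G_3 = 54−1 = 53
step 3: 53 = 6·8 + 5; sub 9 for 8: 6·9 + 5; = 59; G_4 = 59−1 = 58
step 4: 58 = 6·9 + 4; sub 10 for 9: 6·10 + 4; = 64; G_5 = 64−1 = 63
step 5: 63 = 6·10 + 3; sub 11 for 10: 6·11 + 3; = 69; G_6 = 69−1 = 68

6·10 + 3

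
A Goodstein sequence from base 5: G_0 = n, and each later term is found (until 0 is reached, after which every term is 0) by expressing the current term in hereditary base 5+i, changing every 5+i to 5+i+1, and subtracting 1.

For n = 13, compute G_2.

G_0=13  [base 5] 2·5 + 3  →[5↦6]→  2·6 + 3 = 15  −1 ⇒ G_1=14
G_1=14  [base 6] 2·6 + 2  →[6↦7]→  2·7 + 2 = 16  −1 ⇒ G_2=15
G_2=15  [base 7] 2·7 + 1  →[7↦8]→  2·8 + 1 = 17  −1 ⇒ G_3=16

15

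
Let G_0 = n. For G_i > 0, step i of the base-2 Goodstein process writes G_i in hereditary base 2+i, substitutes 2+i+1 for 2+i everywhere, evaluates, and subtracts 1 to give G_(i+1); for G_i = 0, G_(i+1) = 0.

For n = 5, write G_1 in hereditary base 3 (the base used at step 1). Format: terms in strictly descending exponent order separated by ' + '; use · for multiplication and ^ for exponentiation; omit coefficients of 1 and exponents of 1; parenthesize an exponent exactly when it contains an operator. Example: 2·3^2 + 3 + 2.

3^3

5 —HB2→ 2^2 + 1 —bump→ 3^3 + 1 = 28 —(−1)→ 27
27 —HB3→ 3^3 —bump→ 4^4 = 256 —(−1)→ 255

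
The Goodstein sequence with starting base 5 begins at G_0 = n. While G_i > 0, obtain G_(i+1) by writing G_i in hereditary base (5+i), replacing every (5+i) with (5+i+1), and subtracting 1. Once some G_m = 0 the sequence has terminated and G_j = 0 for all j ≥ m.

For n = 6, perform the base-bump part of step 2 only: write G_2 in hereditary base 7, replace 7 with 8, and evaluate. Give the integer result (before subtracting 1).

G_0=6  [base 5] 5 + 1  →[5↦6]→  6 + 1 = 7  −1 ⇒ G_1=6
G_1=6  [base 6] 6  →[6↦7]→  7 = 7  −1 ⇒ G_2=6
G_2=6  [base 7] 6  →[7↦8]→  6 = 6  −1 ⇒ G_3=5

6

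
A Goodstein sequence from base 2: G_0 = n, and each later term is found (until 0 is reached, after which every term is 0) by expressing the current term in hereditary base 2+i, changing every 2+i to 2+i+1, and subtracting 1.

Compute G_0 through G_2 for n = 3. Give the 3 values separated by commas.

3, 3, 3

(0) 3|_2 = 2 + 1 ↦ 3 + 1|_3 = 4 ⇒ 3
(1) 3|_3 = 3 ↦ 4|_4 = 4 ⇒ 3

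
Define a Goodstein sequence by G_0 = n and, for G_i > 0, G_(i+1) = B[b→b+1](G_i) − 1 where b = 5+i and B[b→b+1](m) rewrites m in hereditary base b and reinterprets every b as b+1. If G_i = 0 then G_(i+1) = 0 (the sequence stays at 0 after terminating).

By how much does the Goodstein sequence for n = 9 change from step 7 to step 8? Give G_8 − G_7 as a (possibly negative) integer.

-1

[0] 9 ≡ 5 + 4 (base 5). Lift 6: 10. −1: 9.
[1] 9 ≡ 6 + 3 (base 6). Lift 7: 10. −1: 9.
[2] 9 ≡ 7 + 2 (base 7). Lift 8: 10. −1: 9.
[3] 9 ≡ 8 + 1 (base 8). Lift 9: 10. −1: 9.
[4] 9 ≡ 9 (base 9). Lift 10: 10. −1: 9.
[5] 9 ≡ 9 (base 10). Lift 11: 9. −1: 8.
[6] 8 ≡ 8 (base 11). Lift 12: 8. −1: 7.
[7] 7 ≡ 7 (base 12). Lift 13: 7. −1: 6.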